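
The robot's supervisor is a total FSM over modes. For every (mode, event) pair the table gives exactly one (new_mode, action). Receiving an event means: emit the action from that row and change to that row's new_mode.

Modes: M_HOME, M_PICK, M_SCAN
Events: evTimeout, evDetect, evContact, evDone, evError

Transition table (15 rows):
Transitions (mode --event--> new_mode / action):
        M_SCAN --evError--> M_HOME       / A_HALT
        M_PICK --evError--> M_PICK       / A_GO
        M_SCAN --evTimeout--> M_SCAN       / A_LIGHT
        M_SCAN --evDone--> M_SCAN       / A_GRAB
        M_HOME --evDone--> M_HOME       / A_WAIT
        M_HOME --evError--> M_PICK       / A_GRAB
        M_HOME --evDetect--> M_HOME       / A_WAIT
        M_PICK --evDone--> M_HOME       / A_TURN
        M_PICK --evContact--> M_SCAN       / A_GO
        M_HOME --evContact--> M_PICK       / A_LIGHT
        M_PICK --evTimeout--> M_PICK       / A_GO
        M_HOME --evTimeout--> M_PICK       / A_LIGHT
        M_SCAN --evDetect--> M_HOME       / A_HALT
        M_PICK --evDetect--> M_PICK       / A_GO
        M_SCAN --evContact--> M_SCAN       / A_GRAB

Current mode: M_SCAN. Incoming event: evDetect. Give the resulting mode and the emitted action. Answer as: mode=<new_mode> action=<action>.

mode=M_HOME action=A_HALT

current mode = M_SCAN; filter table to that mode:
  (M_SCAN, evError) → (M_HOME, A_HALT)
  (M_SCAN, evTimeout) → (M_SCAN, A_LIGHT)
  (M_SCAN, evDone) → (M_SCAN, A_GRAB)
  (M_SCAN, evDetect) → (M_HOME, A_HALT)  ← event matches
  (M_SCAN, evContact) → (M_SCAN, A_GRAB)
event = evDetect selects (M_HOME, A_HALT)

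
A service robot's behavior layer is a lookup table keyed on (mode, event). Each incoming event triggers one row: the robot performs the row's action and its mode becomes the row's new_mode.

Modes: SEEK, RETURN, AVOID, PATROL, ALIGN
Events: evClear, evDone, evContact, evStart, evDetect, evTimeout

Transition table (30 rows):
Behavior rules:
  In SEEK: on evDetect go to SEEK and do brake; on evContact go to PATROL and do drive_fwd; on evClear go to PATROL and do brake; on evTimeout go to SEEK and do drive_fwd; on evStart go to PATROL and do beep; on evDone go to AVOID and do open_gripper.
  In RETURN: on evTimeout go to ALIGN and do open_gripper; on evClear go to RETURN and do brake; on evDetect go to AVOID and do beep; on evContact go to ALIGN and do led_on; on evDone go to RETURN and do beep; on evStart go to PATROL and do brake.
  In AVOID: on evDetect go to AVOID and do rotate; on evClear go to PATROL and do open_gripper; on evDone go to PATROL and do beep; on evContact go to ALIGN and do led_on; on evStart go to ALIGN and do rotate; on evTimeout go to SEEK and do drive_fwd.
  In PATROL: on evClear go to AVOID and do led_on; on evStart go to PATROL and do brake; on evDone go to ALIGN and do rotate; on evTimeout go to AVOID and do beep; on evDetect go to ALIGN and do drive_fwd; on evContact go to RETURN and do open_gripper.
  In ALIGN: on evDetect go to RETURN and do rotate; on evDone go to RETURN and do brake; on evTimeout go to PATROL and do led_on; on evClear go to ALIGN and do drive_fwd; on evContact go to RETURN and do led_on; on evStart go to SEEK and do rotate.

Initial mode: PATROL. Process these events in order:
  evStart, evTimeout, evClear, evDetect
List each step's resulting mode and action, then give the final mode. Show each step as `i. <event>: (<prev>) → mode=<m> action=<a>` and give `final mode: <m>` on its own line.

1. evStart: (PATROL) → mode=PATROL action=brake
2. evTimeout: (PATROL) → mode=AVOID action=beep
3. evClear: (AVOID) → mode=PATROL action=open_gripper
4. evDetect: (PATROL) → mode=ALIGN action=drive_fwd

final mode: ALIGN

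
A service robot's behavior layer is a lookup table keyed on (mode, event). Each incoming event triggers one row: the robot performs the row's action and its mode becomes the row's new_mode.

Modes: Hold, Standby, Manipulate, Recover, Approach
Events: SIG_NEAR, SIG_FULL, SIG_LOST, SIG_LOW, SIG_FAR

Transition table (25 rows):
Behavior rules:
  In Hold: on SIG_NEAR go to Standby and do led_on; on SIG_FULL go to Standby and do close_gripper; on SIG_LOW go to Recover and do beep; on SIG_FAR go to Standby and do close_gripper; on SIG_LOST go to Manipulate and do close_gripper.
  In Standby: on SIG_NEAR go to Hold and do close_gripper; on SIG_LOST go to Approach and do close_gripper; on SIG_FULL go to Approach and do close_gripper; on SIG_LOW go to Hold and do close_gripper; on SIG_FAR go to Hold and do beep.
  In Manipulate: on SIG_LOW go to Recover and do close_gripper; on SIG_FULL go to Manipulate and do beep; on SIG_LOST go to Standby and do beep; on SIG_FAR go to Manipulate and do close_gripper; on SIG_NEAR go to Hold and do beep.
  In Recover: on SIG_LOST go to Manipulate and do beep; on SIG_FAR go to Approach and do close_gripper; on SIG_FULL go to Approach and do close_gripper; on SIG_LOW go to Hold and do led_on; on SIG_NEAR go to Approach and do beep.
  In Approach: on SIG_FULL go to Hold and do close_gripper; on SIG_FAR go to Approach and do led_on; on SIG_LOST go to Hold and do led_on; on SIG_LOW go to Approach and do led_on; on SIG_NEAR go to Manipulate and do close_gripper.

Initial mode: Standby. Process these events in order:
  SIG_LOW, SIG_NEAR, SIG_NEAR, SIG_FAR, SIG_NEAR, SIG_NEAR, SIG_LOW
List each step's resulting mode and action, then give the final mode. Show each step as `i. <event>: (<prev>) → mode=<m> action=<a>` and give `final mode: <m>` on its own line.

final mode: Hold

1. SIG_LOW: (Standby) → mode=Hold action=close_gripper
2. SIG_NEAR: (Hold) → mode=Standby action=led_on
3. SIG_NEAR: (Standby) → mode=Hold action=close_gripper
4. SIG_FAR: (Hold) → mode=Standby action=close_gripper
5. SIG_NEAR: (Standby) → mode=Hold action=close_gripper
6. SIG_NEAR: (Hold) → mode=Standby action=led_on
7. SIG_LOW: (Standby) → mode=Hold action=close_gripper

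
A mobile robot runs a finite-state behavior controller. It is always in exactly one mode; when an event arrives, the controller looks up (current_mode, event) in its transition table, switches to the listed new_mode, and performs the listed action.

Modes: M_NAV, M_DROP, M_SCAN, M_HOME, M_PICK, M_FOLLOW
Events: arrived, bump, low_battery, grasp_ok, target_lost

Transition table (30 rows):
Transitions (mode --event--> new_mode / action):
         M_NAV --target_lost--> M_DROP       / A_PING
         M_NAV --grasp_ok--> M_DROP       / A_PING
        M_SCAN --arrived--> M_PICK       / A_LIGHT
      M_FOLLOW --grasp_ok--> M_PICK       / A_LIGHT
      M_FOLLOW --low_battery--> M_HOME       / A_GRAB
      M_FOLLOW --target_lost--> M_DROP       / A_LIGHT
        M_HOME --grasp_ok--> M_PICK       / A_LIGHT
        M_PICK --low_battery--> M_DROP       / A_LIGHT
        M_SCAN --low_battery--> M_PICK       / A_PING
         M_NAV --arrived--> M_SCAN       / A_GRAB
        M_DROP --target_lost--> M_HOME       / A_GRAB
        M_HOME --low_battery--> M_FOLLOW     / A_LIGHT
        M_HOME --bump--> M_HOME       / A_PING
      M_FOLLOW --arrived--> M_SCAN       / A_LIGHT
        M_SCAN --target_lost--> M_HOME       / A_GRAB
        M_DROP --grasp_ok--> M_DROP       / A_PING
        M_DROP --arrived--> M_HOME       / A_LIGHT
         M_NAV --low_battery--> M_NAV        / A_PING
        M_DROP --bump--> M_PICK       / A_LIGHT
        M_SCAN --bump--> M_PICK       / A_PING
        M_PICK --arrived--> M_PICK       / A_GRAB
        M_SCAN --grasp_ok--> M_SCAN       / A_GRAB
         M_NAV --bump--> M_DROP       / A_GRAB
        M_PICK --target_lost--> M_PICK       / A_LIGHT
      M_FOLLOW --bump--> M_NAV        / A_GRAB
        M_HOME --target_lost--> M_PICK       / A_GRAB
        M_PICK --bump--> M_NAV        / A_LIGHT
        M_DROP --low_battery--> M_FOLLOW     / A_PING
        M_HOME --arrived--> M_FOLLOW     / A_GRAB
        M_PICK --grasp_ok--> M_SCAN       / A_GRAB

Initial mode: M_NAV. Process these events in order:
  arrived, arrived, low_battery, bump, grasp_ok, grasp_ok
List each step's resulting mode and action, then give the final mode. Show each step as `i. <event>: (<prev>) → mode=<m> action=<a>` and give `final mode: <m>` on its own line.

1. arrived: (M_NAV) → mode=M_SCAN action=A_GRAB
2. arrived: (M_SCAN) → mode=M_PICK action=A_LIGHT
3. low_battery: (M_PICK) → mode=M_DROP action=A_LIGHT
4. bump: (M_DROP) → mode=M_PICK action=A_LIGHT
5. grasp_ok: (M_PICK) → mode=M_SCAN action=A_GRAB
6. grasp_ok: (M_SCAN) → mode=M_SCAN action=A_GRAB

final mode: M_SCAN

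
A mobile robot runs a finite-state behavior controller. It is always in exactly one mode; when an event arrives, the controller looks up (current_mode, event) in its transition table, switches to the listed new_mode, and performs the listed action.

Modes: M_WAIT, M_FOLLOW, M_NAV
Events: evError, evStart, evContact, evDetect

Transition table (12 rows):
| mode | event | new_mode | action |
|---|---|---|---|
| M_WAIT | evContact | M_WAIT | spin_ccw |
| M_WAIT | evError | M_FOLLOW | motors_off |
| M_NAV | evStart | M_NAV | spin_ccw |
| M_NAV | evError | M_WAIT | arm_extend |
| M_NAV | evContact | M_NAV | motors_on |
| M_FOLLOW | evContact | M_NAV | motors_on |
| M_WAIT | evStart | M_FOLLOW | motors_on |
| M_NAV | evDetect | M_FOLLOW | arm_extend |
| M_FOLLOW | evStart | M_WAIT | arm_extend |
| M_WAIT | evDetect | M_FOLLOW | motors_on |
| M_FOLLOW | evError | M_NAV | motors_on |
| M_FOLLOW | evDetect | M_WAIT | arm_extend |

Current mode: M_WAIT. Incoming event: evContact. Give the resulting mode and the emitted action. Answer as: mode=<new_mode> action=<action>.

current mode = M_WAIT; filter table to that mode:
  (M_WAIT, evContact) → (M_WAIT, spin_ccw)  ← event matches
  (M_WAIT, evError) → (M_FOLLOW, motors_off)
  (M_WAIT, evStart) → (M_FOLLOW, motors_on)
  (M_WAIT, evDetect) → (M_FOLLOW, motors_on)
event = evContact selects (M_WAIT, spin_ccw)

mode=M_WAIT action=spin_ccw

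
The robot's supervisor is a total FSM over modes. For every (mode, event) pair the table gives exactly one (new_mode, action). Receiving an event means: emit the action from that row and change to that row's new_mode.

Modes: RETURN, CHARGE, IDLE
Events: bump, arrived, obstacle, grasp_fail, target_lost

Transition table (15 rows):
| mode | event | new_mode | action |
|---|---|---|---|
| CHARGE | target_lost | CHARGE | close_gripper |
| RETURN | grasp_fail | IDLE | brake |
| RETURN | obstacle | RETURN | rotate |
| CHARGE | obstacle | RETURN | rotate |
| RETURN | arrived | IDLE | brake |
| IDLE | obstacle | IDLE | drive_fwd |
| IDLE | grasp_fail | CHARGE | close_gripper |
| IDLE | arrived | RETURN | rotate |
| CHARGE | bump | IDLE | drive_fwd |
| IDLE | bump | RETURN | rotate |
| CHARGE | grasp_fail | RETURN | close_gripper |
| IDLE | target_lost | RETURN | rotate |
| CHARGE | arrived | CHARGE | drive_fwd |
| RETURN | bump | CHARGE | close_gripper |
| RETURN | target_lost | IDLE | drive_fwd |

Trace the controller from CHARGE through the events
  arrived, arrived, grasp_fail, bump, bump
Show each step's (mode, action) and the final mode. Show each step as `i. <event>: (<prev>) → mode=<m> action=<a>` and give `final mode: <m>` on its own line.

final mode: IDLE

1. arrived: (CHARGE) → mode=CHARGE action=drive_fwd
2. arrived: (CHARGE) → mode=CHARGE action=drive_fwd
3. grasp_fail: (CHARGE) → mode=RETURN action=close_gripper
4. bump: (RETURN) → mode=CHARGE action=close_gripper
5. bump: (CHARGE) → mode=IDLE action=drive_fwd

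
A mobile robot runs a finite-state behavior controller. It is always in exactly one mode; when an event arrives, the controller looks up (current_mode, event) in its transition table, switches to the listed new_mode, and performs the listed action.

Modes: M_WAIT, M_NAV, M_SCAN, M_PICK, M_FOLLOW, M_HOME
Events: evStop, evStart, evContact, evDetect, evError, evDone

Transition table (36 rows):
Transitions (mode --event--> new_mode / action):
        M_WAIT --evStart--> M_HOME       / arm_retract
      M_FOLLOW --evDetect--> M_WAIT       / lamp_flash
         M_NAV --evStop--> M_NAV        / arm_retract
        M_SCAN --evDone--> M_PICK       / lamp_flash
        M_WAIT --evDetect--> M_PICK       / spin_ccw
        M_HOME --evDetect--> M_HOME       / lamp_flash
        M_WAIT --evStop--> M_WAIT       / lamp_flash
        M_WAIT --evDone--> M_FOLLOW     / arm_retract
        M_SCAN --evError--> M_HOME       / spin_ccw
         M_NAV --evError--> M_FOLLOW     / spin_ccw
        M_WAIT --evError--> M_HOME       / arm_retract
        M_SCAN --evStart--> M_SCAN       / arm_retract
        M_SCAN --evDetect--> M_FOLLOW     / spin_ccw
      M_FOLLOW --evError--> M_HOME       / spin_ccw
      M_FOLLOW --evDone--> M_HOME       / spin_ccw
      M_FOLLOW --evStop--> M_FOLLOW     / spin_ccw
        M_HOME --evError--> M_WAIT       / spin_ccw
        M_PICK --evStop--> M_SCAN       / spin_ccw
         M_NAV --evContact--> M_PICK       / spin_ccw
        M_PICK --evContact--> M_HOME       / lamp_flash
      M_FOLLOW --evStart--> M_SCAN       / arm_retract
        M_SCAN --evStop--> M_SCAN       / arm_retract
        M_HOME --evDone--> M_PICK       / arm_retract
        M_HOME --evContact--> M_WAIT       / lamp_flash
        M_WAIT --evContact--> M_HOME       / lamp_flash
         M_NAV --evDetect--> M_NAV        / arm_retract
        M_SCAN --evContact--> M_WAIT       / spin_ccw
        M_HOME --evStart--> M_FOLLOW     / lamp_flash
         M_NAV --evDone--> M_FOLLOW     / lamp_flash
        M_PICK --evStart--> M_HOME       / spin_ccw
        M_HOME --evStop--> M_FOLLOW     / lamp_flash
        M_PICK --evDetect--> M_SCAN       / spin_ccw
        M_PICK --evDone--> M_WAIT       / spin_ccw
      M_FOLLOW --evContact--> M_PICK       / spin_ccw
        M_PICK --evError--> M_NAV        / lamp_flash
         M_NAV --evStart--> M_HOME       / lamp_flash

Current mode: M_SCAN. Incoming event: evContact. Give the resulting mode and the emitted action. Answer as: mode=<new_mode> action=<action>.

mode=M_WAIT action=spin_ccw

current mode = M_SCAN; filter table to that mode:
  (M_SCAN, evDone) → (M_PICK, lamp_flash)
  (M_SCAN, evError) → (M_HOME, spin_ccw)
  (M_SCAN, evStart) → (M_SCAN, arm_retract)
  (M_SCAN, evDetect) → (M_FOLLOW, spin_ccw)
  (M_SCAN, evStop) → (M_SCAN, arm_retract)
  (M_SCAN, evContact) → (M_WAIT, spin_ccw)  ← event matches
event = evContact selects (M_WAIT, spin_ccw)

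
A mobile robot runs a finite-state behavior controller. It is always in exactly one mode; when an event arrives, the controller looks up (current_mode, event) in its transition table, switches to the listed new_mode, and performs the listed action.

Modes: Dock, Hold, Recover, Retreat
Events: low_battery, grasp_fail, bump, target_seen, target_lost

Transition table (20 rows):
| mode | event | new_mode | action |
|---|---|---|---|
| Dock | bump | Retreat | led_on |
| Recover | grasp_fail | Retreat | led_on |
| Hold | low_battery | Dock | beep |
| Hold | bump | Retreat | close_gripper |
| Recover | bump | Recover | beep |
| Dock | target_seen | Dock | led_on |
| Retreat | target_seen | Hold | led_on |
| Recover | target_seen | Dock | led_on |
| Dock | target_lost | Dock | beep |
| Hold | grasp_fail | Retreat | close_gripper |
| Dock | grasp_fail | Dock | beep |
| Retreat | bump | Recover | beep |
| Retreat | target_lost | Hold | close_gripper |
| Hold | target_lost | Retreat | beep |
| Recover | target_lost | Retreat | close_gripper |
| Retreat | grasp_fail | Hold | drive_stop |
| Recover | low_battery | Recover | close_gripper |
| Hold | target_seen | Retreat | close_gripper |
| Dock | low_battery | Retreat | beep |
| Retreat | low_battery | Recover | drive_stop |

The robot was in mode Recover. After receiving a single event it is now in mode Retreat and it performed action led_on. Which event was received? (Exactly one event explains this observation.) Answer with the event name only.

grasp_fail

try low_battery: (Recover, low_battery) → (Recover, close_gripper)
try grasp_fail: (Recover, grasp_fail) → (Retreat, led_on)  ← matches
try bump: (Recover, bump) → (Recover, beep)
try target_seen: (Recover, target_seen) → (Dock, led_on)
try target_lost: (Recover, target_lost) → (Retreat, close_gripper)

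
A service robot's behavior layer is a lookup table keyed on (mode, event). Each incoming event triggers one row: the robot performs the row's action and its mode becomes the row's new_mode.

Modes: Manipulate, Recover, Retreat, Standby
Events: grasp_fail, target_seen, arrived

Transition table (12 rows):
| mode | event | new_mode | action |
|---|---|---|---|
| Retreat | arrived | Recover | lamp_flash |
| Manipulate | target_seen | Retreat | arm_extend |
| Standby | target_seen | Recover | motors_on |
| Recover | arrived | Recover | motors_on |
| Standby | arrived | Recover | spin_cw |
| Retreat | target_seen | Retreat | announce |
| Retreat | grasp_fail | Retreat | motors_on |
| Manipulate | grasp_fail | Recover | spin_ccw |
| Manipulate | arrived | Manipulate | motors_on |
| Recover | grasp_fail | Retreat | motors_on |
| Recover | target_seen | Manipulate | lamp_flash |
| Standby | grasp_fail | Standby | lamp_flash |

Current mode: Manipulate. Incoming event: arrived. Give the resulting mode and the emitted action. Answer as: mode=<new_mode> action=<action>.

current mode = Manipulate; filter table to that mode:
  (Manipulate, target_seen) → (Retreat, arm_extend)
  (Manipulate, grasp_fail) → (Recover, spin_ccw)
  (Manipulate, arrived) → (Manipulate, motors_on)  ← event matches
event = arrived selects (Manipulate, motors_on)

mode=Manipulate action=motors_on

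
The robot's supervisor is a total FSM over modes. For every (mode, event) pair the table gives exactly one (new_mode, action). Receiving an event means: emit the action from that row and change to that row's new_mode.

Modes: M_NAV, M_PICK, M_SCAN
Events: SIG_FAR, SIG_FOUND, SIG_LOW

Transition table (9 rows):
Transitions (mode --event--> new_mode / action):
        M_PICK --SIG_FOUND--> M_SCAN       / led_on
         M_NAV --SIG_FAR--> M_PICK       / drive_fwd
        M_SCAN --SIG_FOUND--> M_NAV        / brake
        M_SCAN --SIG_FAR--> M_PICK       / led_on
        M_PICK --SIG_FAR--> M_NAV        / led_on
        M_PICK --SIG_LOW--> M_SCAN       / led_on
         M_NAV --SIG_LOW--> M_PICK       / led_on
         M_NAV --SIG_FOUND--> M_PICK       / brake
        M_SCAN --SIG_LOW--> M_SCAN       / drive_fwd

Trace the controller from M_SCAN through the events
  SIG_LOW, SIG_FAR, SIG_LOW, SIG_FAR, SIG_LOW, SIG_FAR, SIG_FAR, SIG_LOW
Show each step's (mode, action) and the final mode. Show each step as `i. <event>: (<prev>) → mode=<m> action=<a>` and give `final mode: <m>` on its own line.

final mode: M_PICK

1. SIG_LOW: (M_SCAN) → mode=M_SCAN action=drive_fwd
2. SIG_FAR: (M_SCAN) → mode=M_PICK action=led_on
3. SIG_LOW: (M_PICK) → mode=M_SCAN action=led_on
4. SIG_FAR: (M_SCAN) → mode=M_PICK action=led_on
5. SIG_LOW: (M_PICK) → mode=M_SCAN action=led_on
6. SIG_FAR: (M_SCAN) → mode=M_PICK action=led_on
7. SIG_FAR: (M_PICK) → mode=M_NAV action=led_on
8. SIG_LOW: (M_NAV) → mode=M_PICK action=led_on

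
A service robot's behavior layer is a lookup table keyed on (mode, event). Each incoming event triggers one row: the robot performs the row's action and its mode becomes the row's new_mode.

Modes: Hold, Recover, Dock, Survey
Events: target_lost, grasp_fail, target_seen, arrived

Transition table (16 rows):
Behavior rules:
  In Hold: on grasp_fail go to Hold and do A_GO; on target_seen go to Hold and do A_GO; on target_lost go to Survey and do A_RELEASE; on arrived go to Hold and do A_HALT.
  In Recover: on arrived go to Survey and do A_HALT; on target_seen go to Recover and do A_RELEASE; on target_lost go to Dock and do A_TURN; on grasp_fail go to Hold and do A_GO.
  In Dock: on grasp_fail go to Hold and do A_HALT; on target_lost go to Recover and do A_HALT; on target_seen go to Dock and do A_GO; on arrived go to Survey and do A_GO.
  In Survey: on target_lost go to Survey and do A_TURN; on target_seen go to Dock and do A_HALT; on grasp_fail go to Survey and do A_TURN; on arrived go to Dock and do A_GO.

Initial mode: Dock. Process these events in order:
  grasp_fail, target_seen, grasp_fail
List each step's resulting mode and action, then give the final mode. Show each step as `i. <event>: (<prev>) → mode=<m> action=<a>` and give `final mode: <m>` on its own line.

final mode: Hold

1. grasp_fail: (Dock) → mode=Hold action=A_HALT
2. target_seen: (Hold) → mode=Hold action=A_GO
3. grasp_fail: (Hold) → mode=Hold action=A_GO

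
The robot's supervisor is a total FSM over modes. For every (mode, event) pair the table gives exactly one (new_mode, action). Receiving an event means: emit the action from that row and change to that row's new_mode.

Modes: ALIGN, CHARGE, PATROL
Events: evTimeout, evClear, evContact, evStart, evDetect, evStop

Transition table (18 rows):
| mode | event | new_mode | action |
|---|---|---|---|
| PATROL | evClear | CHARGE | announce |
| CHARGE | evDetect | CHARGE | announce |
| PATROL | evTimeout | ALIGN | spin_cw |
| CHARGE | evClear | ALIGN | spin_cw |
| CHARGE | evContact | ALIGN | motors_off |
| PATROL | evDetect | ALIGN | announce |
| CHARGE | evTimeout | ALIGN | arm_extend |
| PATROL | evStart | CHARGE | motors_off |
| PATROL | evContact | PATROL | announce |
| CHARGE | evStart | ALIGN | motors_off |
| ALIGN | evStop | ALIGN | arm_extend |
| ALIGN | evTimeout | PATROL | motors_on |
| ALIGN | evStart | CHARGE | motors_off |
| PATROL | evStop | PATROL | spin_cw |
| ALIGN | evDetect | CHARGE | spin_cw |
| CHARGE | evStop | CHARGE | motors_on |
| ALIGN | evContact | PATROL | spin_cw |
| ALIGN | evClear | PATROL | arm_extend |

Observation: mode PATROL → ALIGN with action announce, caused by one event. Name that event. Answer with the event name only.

try evTimeout: (PATROL, evTimeout) → (ALIGN, spin_cw)
try evClear: (PATROL, evClear) → (CHARGE, announce)
try evContact: (PATROL, evContact) → (PATROL, announce)
try evStart: (PATROL, evStart) → (CHARGE, motors_off)
try evDetect: (PATROL, evDetect) → (ALIGN, announce)  ← matches
try evStop: (PATROL, evStop) → (PATROL, spin_cw)

evDetect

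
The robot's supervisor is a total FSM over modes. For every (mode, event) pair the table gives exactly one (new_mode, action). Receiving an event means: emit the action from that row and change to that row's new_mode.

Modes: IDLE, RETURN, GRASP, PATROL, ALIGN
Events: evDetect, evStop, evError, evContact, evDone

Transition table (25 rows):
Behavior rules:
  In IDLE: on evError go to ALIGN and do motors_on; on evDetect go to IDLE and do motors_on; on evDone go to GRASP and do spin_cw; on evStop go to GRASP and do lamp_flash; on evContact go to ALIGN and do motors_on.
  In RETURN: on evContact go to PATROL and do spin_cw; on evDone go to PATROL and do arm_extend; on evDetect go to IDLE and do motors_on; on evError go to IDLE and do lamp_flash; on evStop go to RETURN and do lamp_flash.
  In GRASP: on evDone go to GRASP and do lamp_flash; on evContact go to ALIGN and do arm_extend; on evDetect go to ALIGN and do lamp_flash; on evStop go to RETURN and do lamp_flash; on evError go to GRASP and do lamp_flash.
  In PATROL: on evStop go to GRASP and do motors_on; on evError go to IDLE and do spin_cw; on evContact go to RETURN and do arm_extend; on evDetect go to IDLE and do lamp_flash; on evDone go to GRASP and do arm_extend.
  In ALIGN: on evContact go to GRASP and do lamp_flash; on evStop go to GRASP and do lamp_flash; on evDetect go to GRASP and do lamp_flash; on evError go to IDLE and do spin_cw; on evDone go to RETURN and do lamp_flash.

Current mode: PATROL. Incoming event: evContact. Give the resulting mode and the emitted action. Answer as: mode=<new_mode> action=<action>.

mode=RETURN action=arm_extend

current mode = PATROL; filter table to that mode:
  (PATROL, evStop) → (GRASP, motors_on)
  (PATROL, evError) → (IDLE, spin_cw)
  (PATROL, evContact) → (RETURN, arm_extend)  ← event matches
  (PATROL, evDetect) → (IDLE, lamp_flash)
  (PATROL, evDone) → (GRASP, arm_extend)
event = evContact selects (RETURN, arm_extend)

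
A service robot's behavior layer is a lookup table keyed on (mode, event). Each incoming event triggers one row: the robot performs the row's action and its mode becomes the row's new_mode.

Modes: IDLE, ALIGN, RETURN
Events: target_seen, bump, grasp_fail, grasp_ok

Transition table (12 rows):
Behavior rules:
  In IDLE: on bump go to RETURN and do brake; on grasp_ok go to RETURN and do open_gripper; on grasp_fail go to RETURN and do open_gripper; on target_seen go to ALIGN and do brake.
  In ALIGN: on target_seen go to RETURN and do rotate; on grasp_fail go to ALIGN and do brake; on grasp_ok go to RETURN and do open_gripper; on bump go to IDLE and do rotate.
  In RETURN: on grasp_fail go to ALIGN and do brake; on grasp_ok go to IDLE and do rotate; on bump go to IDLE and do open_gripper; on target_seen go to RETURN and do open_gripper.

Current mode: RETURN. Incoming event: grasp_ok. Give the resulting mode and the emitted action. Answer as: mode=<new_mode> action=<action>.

mode=IDLE action=rotate

current mode = RETURN; filter table to that mode:
  (RETURN, grasp_fail) → (ALIGN, brake)
  (RETURN, grasp_ok) → (IDLE, rotate)  ← event matches
  (RETURN, bump) → (IDLE, open_gripper)
  (RETURN, target_seen) → (RETURN, open_gripper)
event = grasp_ok selects (IDLE, rotate)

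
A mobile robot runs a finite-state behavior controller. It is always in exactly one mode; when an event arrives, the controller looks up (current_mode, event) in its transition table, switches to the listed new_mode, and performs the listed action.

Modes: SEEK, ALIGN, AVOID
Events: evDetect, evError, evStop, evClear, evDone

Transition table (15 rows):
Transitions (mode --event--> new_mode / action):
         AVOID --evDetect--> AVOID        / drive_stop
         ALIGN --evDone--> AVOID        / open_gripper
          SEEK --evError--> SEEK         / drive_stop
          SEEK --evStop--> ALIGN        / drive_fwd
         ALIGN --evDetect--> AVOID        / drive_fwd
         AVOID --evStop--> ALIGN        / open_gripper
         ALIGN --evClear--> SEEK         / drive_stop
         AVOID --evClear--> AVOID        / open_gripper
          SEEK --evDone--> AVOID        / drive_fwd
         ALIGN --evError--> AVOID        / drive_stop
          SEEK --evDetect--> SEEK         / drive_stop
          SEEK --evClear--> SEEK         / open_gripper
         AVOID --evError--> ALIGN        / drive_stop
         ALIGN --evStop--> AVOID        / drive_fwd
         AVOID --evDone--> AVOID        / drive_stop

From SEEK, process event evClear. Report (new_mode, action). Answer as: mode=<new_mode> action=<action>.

current mode = SEEK; filter table to that mode:
  (SEEK, evError) → (SEEK, drive_stop)
  (SEEK, evStop) → (ALIGN, drive_fwd)
  (SEEK, evDone) → (AVOID, drive_fwd)
  (SEEK, evDetect) → (SEEK, drive_stop)
  (SEEK, evClear) → (SEEK, open_gripper)  ← event matches
event = evClear selects (SEEK, open_gripper)

mode=SEEK action=open_gripper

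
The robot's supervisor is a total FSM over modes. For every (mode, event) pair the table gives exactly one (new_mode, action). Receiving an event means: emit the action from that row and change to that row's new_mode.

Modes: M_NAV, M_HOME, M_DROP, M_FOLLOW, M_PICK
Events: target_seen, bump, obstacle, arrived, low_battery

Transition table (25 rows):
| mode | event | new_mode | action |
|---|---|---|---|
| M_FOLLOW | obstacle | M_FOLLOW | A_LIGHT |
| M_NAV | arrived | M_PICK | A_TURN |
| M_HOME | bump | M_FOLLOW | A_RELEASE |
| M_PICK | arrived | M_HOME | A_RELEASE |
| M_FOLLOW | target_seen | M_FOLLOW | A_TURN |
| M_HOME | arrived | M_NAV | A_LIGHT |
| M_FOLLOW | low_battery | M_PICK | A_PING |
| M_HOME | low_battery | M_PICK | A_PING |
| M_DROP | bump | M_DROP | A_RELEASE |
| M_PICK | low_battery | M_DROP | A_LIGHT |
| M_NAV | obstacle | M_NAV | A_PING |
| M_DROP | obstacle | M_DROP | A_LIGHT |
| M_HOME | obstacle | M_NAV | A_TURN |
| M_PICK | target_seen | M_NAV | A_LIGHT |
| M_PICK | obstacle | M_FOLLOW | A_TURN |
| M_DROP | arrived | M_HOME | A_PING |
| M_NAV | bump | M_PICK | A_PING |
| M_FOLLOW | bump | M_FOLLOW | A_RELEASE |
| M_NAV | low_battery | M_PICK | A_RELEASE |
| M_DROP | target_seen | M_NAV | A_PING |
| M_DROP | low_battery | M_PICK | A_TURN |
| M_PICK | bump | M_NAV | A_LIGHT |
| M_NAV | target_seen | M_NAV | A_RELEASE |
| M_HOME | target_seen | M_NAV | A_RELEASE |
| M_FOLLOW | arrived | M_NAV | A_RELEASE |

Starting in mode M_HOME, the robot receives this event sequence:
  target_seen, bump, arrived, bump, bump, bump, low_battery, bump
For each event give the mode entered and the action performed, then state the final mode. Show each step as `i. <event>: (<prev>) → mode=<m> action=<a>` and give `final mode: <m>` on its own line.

final mode: M_NAV

1. target_seen: (M_HOME) → mode=M_NAV action=A_RELEASE
2. bump: (M_NAV) → mode=M_PICK action=A_PING
3. arrived: (M_PICK) → mode=M_HOME action=A_RELEASE
4. bump: (M_HOME) → mode=M_FOLLOW action=A_RELEASE
5. bump: (M_FOLLOW) → mode=M_FOLLOW action=A_RELEASE
6. bump: (M_FOLLOW) → mode=M_FOLLOW action=A_RELEASE
7. low_battery: (M_FOLLOW) → mode=M_PICK action=A_PING
8. bump: (M_PICK) → mode=M_NAV action=A_LIGHT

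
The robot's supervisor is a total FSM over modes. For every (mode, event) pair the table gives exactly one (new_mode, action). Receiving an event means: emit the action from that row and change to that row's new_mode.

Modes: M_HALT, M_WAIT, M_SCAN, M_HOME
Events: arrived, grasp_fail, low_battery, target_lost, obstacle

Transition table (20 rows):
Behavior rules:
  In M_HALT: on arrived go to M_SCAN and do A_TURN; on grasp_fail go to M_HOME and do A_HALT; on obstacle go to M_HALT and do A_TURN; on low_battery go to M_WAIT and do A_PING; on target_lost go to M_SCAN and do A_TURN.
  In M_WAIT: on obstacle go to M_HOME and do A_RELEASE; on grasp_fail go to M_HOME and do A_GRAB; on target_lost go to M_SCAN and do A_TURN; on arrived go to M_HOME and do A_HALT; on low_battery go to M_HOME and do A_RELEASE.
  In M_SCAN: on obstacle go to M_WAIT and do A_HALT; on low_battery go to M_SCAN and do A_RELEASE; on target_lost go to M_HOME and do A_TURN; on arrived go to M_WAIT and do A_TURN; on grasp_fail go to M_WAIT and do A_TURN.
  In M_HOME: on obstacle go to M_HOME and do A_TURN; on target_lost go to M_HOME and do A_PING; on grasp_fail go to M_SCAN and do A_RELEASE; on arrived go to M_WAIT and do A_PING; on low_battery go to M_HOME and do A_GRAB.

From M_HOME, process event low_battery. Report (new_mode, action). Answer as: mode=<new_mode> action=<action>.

current mode = M_HOME; filter table to that mode:
  (M_HOME, obstacle) → (M_HOME, A_TURN)
  (M_HOME, target_lost) → (M_HOME, A_PING)
  (M_HOME, grasp_fail) → (M_SCAN, A_RELEASE)
  (M_HOME, arrived) → (M_WAIT, A_PING)
  (M_HOME, low_battery) → (M_HOME, A_GRAB)  ← event matches
event = low_battery selects (M_HOME, A_GRAB)

mode=M_HOME action=A_GRAB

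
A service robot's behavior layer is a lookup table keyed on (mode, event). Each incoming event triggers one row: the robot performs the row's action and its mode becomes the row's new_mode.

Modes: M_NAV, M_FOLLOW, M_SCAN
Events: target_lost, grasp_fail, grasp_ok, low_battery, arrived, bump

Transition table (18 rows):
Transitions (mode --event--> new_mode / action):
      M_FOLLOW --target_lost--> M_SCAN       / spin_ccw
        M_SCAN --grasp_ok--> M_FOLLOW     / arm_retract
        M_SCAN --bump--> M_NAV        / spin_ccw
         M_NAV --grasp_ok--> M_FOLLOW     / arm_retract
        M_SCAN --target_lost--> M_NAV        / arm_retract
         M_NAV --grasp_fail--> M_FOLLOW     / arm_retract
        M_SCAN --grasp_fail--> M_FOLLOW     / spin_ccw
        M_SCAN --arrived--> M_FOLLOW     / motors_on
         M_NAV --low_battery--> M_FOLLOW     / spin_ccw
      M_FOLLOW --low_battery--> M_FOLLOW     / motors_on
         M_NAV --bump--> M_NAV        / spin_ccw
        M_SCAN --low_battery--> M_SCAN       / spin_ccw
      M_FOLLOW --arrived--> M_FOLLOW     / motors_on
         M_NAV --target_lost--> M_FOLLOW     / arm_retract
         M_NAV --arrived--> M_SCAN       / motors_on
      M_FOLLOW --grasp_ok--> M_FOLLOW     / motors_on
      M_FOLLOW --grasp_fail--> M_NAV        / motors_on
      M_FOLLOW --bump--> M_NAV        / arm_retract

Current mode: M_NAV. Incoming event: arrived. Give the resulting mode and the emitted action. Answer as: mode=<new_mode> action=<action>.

current mode = M_NAV; filter table to that mode:
  (M_NAV, grasp_ok) → (M_FOLLOW, arm_retract)
  (M_NAV, grasp_fail) → (M_FOLLOW, arm_retract)
  (M_NAV, low_battery) → (M_FOLLOW, spin_ccw)
  (M_NAV, bump) → (M_NAV, spin_ccw)
  (M_NAV, target_lost) → (M_FOLLOW, arm_retract)
  (M_NAV, arrived) → (M_SCAN, motors_on)  ← event matches
event = arrived selects (M_SCAN, motors_on)

mode=M_SCAN action=motors_on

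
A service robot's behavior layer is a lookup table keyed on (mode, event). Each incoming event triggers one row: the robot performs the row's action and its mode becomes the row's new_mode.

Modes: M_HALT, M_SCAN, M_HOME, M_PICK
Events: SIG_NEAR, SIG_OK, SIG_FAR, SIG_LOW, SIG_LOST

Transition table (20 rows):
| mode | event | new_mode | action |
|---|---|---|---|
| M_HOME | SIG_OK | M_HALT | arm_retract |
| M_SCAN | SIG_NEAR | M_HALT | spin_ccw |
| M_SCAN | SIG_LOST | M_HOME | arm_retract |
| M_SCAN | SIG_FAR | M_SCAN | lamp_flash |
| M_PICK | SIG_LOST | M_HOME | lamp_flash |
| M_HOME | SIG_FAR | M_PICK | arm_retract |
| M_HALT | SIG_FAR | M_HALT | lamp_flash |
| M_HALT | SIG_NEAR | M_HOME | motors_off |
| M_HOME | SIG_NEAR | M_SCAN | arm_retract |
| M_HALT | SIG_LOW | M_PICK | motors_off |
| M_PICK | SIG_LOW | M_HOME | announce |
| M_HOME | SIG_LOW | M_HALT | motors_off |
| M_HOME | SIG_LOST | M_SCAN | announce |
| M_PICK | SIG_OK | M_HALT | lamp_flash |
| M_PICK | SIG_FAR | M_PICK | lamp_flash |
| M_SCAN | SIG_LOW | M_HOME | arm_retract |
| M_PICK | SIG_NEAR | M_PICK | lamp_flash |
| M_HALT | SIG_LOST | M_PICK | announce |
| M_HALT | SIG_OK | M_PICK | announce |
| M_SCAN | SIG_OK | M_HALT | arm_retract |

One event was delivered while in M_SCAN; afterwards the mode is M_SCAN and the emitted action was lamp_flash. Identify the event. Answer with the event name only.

try SIG_NEAR: (M_SCAN, SIG_NEAR) → (M_HALT, spin_ccw)
try SIG_OK: (M_SCAN, SIG_OK) → (M_HALT, arm_retract)
try SIG_FAR: (M_SCAN, SIG_FAR) → (M_SCAN, lamp_flash)  ← matches
try SIG_LOW: (M_SCAN, SIG_LOW) → (M_HOME, arm_retract)
try SIG_LOST: (M_SCAN, SIG_LOST) → (M_HOME, arm_retract)

SIG_FAR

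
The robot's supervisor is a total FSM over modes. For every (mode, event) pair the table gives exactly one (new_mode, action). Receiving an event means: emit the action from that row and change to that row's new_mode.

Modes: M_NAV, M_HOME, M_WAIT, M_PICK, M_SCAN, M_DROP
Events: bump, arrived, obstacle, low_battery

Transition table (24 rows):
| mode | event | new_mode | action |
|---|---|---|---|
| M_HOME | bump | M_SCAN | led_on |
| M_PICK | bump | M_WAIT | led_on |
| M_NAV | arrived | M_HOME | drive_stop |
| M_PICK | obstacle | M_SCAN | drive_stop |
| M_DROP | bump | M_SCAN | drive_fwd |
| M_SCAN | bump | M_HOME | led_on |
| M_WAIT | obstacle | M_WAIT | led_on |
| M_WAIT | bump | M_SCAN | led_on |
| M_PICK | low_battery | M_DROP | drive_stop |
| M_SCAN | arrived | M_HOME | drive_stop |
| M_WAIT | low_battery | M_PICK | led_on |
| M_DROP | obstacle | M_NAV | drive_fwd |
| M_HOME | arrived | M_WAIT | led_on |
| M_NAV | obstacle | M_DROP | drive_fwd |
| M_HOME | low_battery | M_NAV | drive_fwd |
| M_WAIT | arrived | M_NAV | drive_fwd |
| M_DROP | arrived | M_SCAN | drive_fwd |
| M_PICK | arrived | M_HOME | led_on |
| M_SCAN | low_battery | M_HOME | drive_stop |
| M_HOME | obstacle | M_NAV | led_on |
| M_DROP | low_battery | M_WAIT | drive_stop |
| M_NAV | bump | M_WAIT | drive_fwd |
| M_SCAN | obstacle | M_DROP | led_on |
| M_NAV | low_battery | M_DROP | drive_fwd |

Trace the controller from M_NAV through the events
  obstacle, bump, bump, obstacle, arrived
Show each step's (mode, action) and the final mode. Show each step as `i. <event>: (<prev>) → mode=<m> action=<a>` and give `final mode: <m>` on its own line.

final mode: M_HOME

1. obstacle: (M_NAV) → mode=M_DROP action=drive_fwd
2. bump: (M_DROP) → mode=M_SCAN action=drive_fwd
3. bump: (M_SCAN) → mode=M_HOME action=led_on
4. obstacle: (M_HOME) → mode=M_NAV action=led_on
5. arrived: (M_NAV) → mode=M_HOME action=drive_stop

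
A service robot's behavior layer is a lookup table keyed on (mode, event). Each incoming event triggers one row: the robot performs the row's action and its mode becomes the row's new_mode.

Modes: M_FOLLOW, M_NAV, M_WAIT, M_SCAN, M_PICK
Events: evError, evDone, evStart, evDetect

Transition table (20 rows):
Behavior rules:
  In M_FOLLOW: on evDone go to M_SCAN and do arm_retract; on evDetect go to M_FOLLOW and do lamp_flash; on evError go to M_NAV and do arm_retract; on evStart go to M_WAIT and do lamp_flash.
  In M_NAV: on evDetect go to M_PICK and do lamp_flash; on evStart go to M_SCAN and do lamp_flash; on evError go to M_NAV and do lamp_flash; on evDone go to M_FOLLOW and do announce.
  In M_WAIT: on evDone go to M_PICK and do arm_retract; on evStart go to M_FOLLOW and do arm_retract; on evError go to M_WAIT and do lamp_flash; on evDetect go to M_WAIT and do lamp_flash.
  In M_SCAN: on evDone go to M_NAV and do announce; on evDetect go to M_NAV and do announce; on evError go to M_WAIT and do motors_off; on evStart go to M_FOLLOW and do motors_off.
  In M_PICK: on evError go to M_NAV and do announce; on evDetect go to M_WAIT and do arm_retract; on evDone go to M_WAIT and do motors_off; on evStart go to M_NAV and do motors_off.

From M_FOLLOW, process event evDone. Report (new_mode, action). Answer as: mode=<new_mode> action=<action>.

current mode = M_FOLLOW; filter table to that mode:
  (M_FOLLOW, evDone) → (M_SCAN, arm_retract)  ← event matches
  (M_FOLLOW, evDetect) → (M_FOLLOW, lamp_flash)
  (M_FOLLOW, evError) → (M_NAV, arm_retract)
  (M_FOLLOW, evStart) → (M_WAIT, lamp_flash)
event = evDone selects (M_SCAN, arm_retract)

mode=M_SCAN action=arm_retract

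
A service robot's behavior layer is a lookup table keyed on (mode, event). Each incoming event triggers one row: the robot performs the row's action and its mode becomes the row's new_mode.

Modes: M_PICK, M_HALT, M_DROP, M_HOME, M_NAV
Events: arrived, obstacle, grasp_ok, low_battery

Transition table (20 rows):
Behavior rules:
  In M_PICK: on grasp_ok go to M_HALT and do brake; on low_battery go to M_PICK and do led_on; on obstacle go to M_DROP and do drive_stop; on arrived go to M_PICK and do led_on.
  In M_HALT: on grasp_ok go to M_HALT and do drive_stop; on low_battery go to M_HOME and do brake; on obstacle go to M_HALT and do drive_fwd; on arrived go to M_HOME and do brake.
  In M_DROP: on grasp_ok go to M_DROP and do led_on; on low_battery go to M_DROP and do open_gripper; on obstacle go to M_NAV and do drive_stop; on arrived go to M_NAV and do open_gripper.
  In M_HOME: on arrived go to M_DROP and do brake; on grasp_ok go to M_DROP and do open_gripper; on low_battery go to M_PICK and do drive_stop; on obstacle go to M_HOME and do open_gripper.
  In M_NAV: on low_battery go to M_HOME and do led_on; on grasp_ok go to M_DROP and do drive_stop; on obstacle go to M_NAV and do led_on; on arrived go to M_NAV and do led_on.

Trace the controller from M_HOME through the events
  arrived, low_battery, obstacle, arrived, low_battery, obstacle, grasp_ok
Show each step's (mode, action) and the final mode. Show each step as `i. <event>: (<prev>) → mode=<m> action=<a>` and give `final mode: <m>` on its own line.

final mode: M_DROP

1. arrived: (M_HOME) → mode=M_DROP action=brake
2. low_battery: (M_DROP) → mode=M_DROP action=open_gripper
3. obstacle: (M_DROP) → mode=M_NAV action=drive_stop
4. arrived: (M_NAV) → mode=M_NAV action=led_on
5. low_battery: (M_NAV) → mode=M_HOME action=led_on
6. obstacle: (M_HOME) → mode=M_HOME action=open_gripper
7. grasp_ok: (M_HOME) → mode=M_DROP action=open_gripper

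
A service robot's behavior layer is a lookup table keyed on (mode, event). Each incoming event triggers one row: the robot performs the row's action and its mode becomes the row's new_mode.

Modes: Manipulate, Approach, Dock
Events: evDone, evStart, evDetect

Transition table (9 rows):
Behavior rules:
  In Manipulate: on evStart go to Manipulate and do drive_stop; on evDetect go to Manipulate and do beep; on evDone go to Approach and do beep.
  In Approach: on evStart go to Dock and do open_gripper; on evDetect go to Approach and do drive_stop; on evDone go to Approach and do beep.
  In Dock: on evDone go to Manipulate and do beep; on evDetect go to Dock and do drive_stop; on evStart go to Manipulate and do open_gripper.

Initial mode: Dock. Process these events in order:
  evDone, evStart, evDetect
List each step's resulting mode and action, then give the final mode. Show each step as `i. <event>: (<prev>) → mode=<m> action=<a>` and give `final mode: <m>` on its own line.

1. evDone: (Dock) → mode=Manipulate action=beep
2. evStart: (Manipulate) → mode=Manipulate action=drive_stop
3. evDetect: (Manipulate) → mode=Manipulate action=beep

final mode: Manipulate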